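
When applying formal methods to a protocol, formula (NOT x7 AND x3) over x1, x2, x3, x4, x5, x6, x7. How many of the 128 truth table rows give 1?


Formula: (NOT x7 AND x3) over 7 vars (128 rows)
Evaluate each row (x1, x2, x3, x4, x5, x6, x7 as bits, MSB first):
  row 0 [0000000]: (NOT 0 AND 0) -> 0
  row 1 [0000001]: (NOT 1 AND 0) -> 0
  row 2 [0000010]: (NOT 0 AND 0) -> 0
  row 3 [0000011]: (NOT 1 AND 0) -> 0
  row 4 [0000100]: (NOT 0 AND 0) -> 0
  (every remaining row is evaluated the same way; all 128 results are listed next)
Full result column, 8 rows per line (x1,x2,x3,x4 fixed per line; x5,x6,x7 runs 000..111 left to right):
  rows 0-7 [x1,x2,x3,x4=0000]: 00000000  (ones: 0)
  rows 8-15 [x1,x2,x3,x4=0001]: 00000000  (ones: 0)
  rows 16-23 [x1,x2,x3,x4=0010]: 10101010  (ones: 4)
  rows 24-31 [x1,x2,x3,x4=0011]: 10101010  (ones: 4)
  rows 32-39 [x1,x2,x3,x4=0100]: 00000000  (ones: 0)
  rows 40-47 [x1,x2,x3,x4=0101]: 00000000  (ones: 0)
  rows 48-55 [x1,x2,x3,x4=0110]: 10101010  (ones: 4)
  rows 56-63 [x1,x2,x3,x4=0111]: 10101010  (ones: 4)
  rows 64-71 [x1,x2,x3,x4=1000]: 00000000  (ones: 0)
  rows 72-79 [x1,x2,x3,x4=1001]: 00000000  (ones: 0)
  rows 80-87 [x1,x2,x3,x4=1010]: 10101010  (ones: 4)
  rows 88-95 [x1,x2,x3,x4=1011]: 10101010  (ones: 4)
  rows 96-103 [x1,x2,x3,x4=1100]: 00000000  (ones: 0)
  rows 104-111 [x1,x2,x3,x4=1101]: 00000000  (ones: 0)
  rows 112-119 [x1,x2,x3,x4=1110]: 10101010  (ones: 4)
  rows 120-127 [x1,x2,x3,x4=1111]: 10101010  (ones: 4)
Count of 1-rows = 0+0+4+4+0+0+4+4+0+0+4+4+0+0+4+4 = 32

32


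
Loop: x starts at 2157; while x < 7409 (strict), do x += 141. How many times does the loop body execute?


Step 1: x goes from 2157 toward 7409 by 141; the body runs while x<7409, so iterations = ceil((bound-start)/step)
Step 2: Distance=5252
Step 3: ceil(5252/141)=38

38


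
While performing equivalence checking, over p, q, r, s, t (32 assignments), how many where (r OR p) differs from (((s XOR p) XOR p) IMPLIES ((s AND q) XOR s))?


F1 = (r OR p)
F2 = (((s XOR p) XOR p) IMPLIES ((s AND q) XOR s))
Evaluate both on each of 32 rows (bits = p,q,r,s,t):
  row 0 [00000]: F1=0 F2=1 (differ) -> 1
  row 1 [00001]: F1=0 F2=1 (differ) -> 1
  row 2 [00010]: F1=0 F2=1 (differ) -> 1
  row 3 [00011]: F1=0 F2=1 (differ) -> 1
  row 4 [00100]: F1=1 F2=1 -> 0
  row 5 [00101]: F1=1 F2=1 -> 0
  row 6 [00110]: F1=1 F2=1 -> 0
  row 7 [00111]: F1=1 F2=1 -> 0
  row 8 [01000]: F1=0 F2=1 (differ) -> 1
  row 9 [01001]: F1=0 F2=1 (differ) -> 1
  row 10 [01010]: F1=0 F2=0 -> 0
  row 11 [01011]: F1=0 F2=0 -> 0
  row 12 [01100]: F1=1 F2=1 -> 0
  row 13 [01101]: F1=1 F2=1 -> 0
  row 14 [01110]: F1=1 F2=0 (differ) -> 1
  row 15 [01111]: F1=1 F2=0 (differ) -> 1
  row 16 [10000]: F1=1 F2=1 -> 0
  row 17 [10001]: F1=1 F2=1 -> 0
  row 18 [10010]: F1=1 F2=1 -> 0
  row 19 [10011]: F1=1 F2=1 -> 0
  row 20 [10100]: F1=1 F2=1 -> 0
  row 21 [10101]: F1=1 F2=1 -> 0
  row 22 [10110]: F1=1 F2=1 -> 0
  row 23 [10111]: F1=1 F2=1 -> 0
  row 24 [11000]: F1=1 F2=1 -> 0
  row 25 [11001]: F1=1 F2=1 -> 0
  row 26 [11010]: F1=1 F2=0 (differ) -> 1
  row 27 [11011]: F1=1 F2=0 (differ) -> 1
  row 28 [11100]: F1=1 F2=1 -> 0
  row 29 [11101]: F1=1 F2=1 -> 0
  row 30 [11110]: F1=1 F2=0 (differ) -> 1
  row 31 [11111]: F1=1 F2=0 (differ) -> 1
Full result column, 8 rows per line (p,q fixed per line; r,s,t runs 000..111 left to right):
  rows 0-7 [p,q=00]: 11110000  (ones: 4)
  rows 8-15 [p,q=01]: 11000011  (ones: 4)
  rows 16-23 [p,q=10]: 00000000  (ones: 0)
  rows 24-31 [p,q=11]: 00110011  (ones: 4)
Disagreements = 4+4+0+4 = 12

12


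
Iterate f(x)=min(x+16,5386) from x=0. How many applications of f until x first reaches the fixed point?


Step 1: x=0, cap=5386, increment=16
Step 2: x grows by 16 each step until capped at 5386; fixed point is x=5386
Step 3: iterations = ceil(5386/16) = 337

337


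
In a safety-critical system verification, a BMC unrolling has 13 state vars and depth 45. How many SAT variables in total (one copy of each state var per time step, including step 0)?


BMC unrolls to depth k, creating one copy of each state var for steps 0..k.
Step count = 45 + 1 = 46 (steps 0 through 45)
Vars per step = 13
Total = 13 * 46 = 598

598


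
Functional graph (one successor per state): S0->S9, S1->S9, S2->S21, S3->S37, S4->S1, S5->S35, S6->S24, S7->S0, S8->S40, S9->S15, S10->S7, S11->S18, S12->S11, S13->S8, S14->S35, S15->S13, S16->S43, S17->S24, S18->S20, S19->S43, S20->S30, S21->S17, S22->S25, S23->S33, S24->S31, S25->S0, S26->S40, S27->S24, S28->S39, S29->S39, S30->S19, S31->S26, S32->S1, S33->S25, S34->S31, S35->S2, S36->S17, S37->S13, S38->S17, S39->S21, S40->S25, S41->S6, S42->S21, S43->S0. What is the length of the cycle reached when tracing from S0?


Trace from S0 until a state repeats:
  S0 -> S9 -> S15 -> S13 -> S8 -> S40 -> S25 -> S0
S0 first seen at step 0, revisited at step 7.
Cycle length = 7 - 0 = 7

7


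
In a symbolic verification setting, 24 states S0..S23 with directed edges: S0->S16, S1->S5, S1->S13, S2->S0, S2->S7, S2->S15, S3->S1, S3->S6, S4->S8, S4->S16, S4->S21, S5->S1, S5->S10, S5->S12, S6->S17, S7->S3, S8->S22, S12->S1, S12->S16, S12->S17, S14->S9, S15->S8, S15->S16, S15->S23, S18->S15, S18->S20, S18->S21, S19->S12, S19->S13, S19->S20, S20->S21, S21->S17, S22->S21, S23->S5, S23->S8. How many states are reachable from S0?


BFS from S0:
  layer 0: {S0}
  layer 1: {S16}
Reachable set: {S0, S16}
Count = 2

2


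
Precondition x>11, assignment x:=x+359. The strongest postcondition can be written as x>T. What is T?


Formula: sp(P, x:=E) = exists old_x. (x = E[old_x/x]) AND P[old_x/x] (old_x is the value of x before the assignment; eliminate old_x by solving x = E[old_x/x] for old_x)
Step 1: Precondition P: x>11, i.e. old_x > 11
Step 2: Assignment gives x = old_x + 359, so old_x = x - 359
Step 3: Substitute into P: x - 359 > 11
Step 4: Simplify: x > 11+359 = 370

370


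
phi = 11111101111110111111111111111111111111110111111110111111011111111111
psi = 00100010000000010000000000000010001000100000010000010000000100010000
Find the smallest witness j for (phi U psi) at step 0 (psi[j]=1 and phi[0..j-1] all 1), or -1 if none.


(phi U psi) at 0: need smallest j with psi[j]=1 and phi[i]=1 for all i in [0,j).
Scan from step 0:
  step 0: phi=1, psi=0 -> continue
  step 1: phi=1, psi=0 -> continue
  step 2: psi=1 and phi held for [0,2) -> witness found
Witness step = 2

2


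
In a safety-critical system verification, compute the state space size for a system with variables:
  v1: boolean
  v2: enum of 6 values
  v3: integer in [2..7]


State space = product of domain sizes of all variables.
Domain sizes:
  v1 (boolean): 2
  v2 (enum of 6 values): 6
  v3 (integer in [2..7]): 6
Product = 2 * 6 * 6 = 72

72


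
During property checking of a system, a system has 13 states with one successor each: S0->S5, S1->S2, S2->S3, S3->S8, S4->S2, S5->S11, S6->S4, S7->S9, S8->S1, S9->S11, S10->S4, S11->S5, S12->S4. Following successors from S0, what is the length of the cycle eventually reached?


Trace from S0 until a state repeats:
  S0 -> S5 -> S11 -> S5
S5 first seen at step 1, revisited at step 3.
Cycle length = 3 - 1 = 2

2


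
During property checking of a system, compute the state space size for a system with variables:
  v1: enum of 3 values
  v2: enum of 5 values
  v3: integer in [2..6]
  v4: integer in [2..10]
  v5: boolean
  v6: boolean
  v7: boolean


State space = product of domain sizes of all variables.
Domain sizes:
  v1 (enum of 3 values): 3
  v2 (enum of 5 values): 5
  v3 (integer in [2..6]): 5
  v4 (integer in [2..10]): 9
  v5 (boolean): 2
  v6 (boolean): 2
  v7 (boolean): 2
Product = 3 * 5 * 5 * 9 * 2 * 2 * 2 = 5400

5400


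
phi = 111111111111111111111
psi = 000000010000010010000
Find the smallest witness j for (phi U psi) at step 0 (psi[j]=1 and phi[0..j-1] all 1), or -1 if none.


(phi U psi) at 0: need smallest j with psi[j]=1 and phi[i]=1 for all i in [0,j).
Scan from step 0:
  step 0: phi=1, psi=0 -> continue
  step 1: phi=1, psi=0 -> continue
  step 2: phi=1, psi=0 -> continue
  step 3: phi=1, psi=0 -> continue
  step 7: psi=1 and phi held for [0,7) -> witness found
Witness step = 7

7


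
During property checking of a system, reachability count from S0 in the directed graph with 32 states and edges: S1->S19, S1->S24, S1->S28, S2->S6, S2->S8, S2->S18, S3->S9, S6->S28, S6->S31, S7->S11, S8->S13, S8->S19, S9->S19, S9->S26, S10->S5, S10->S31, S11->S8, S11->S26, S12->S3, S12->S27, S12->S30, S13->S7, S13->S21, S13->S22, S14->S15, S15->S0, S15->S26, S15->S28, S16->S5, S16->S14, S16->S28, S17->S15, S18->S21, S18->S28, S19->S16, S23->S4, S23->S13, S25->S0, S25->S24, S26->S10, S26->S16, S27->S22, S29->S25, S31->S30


BFS from S0:
  layer 0: {S0}
Reachable set: {S0}
Count = 1

1


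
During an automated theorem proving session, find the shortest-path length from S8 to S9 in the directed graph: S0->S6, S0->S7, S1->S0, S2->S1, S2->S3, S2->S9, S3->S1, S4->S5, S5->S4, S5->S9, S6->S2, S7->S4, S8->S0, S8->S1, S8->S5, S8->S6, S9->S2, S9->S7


BFS layer-by-layer from S8:
  dist 0: {S8}
  dist 1: {S0, S1, S5, S6}
  dist 2: {S2, S4, S7, S9}
  -> S9 reached at distance 2
Shortest path length = 2

2


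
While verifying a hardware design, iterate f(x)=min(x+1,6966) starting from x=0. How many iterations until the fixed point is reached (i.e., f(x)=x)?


Step 1: x=0, cap=6966, increment=1
Step 2: x grows by 1 each step until capped at 6966; fixed point is x=6966
Step 3: iterations = ceil(6966/1) = 6966

6966


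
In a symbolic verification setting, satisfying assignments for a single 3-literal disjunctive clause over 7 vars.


Step 1: Total=2^7=128
Step 2: Unsat when all 3 false: 2^4=16
Step 3: Sat=128-16=112

112


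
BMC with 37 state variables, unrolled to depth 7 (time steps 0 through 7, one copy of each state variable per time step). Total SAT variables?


BMC unrolls to depth k, creating one copy of each state var for steps 0..k.
Step count = 7 + 1 = 8 (steps 0 through 7)
Vars per step = 37
Total = 37 * 8 = 296

296


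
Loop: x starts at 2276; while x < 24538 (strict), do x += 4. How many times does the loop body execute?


Step 1: x goes from 2276 toward 24538 by 4; the body runs while x<24538, so iterations = ceil((bound-start)/step)
Step 2: Distance=22262
Step 3: ceil(22262/4)=5566

5566


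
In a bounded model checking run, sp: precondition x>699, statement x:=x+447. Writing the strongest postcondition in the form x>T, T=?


Formula: sp(P, x:=E) = exists old_x. (x = E[old_x/x]) AND P[old_x/x] (old_x is the value of x before the assignment; eliminate old_x by solving x = E[old_x/x] for old_x)
Step 1: Precondition P: x>699, i.e. old_x > 699
Step 2: Assignment gives x = old_x + 447, so old_x = x - 447
Step 3: Substitute into P: x - 447 > 699
Step 4: Simplify: x > 699+447 = 1146

1146


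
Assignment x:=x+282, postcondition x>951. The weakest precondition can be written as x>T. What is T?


Formula: wp(x:=E, P) = P[E/x] (substitute E for x in postcondition)
Step 1: Postcondition: x>951
Step 2: Substitute x+282 for x: x+282>951
Step 3: Solve for x: x > 951-282 = 669

669


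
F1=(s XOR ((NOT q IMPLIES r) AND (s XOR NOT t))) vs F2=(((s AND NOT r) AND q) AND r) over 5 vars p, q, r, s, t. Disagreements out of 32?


F1 = (s XOR ((NOT q IMPLIES r) AND (s XOR NOT t)))
F2 = (((s AND NOT r) AND q) AND r)
Evaluate both on each of 32 rows (bits = p,q,r,s,t):
  row 0 [00000]: F1=0 F2=0 -> 0
  row 1 [00001]: F1=0 F2=0 -> 0
  row 2 [00010]: F1=1 F2=0 (differ) -> 1
  row 3 [00011]: F1=1 F2=0 (differ) -> 1
  row 4 [00100]: F1=1 F2=0 (differ) -> 1
  row 5 [00101]: F1=0 F2=0 -> 0
  row 6 [00110]: F1=1 F2=0 (differ) -> 1
  row 7 [00111]: F1=0 F2=0 -> 0
  row 8 [01000]: F1=1 F2=0 (differ) -> 1
  row 9 [01001]: F1=0 F2=0 -> 0
  row 10 [01010]: F1=1 F2=0 (differ) -> 1
  row 11 [01011]: F1=0 F2=0 -> 0
  row 12 [01100]: F1=1 F2=0 (differ) -> 1
  row 13 [01101]: F1=0 F2=0 -> 0
  row 14 [01110]: F1=1 F2=0 (differ) -> 1
  row 15 [01111]: F1=0 F2=0 -> 0
  row 16 [10000]: F1=0 F2=0 -> 0
  row 17 [10001]: F1=0 F2=0 -> 0
  row 18 [10010]: F1=1 F2=0 (differ) -> 1
  row 19 [10011]: F1=1 F2=0 (differ) -> 1
  row 20 [10100]: F1=1 F2=0 (differ) -> 1
  row 21 [10101]: F1=0 F2=0 -> 0
  row 22 [10110]: F1=1 F2=0 (differ) -> 1
  row 23 [10111]: F1=0 F2=0 -> 0
  row 24 [11000]: F1=1 F2=0 (differ) -> 1
  row 25 [11001]: F1=0 F2=0 -> 0
  row 26 [11010]: F1=1 F2=0 (differ) -> 1
  row 27 [11011]: F1=0 F2=0 -> 0
  row 28 [11100]: F1=1 F2=0 (differ) -> 1
  row 29 [11101]: F1=0 F2=0 -> 0
  row 30 [11110]: F1=1 F2=0 (differ) -> 1
  row 31 [11111]: F1=0 F2=0 -> 0
Full result column, 8 rows per line (p,q fixed per line; r,s,t runs 000..111 left to right):
  rows 0-7 [p,q=00]: 00111010  (ones: 4)
  rows 8-15 [p,q=01]: 10101010  (ones: 4)
  rows 16-23 [p,q=10]: 00111010  (ones: 4)
  rows 24-31 [p,q=11]: 10101010  (ones: 4)
Disagreements = 4+4+4+4 = 16

16


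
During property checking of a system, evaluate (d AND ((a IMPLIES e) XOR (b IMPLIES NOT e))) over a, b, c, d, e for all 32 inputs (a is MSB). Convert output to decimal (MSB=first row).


Formula: (d AND ((a IMPLIES e) XOR (b IMPLIES NOT e))) over a, b, c, d, e (32 rows)
Evaluate each row (bits = a,b,c,d,e, MSB first):
  row 0 [00000]: (0 AND ((0 IMPLIES 0) XOR (0 IMPLIES NOT 0))) -> 0
  row 1 [00001]: (0 AND ((0 IMPLIES 1) XOR (0 IMPLIES NOT 1))) -> 0
  row 2 [00010]: (1 AND ((0 IMPLIES 0) XOR (0 IMPLIES NOT 0))) -> 0
  row 3 [00011]: (1 AND ((0 IMPLIES 1) XOR (0 IMPLIES NOT 1))) -> 0
  row 4 [00100]: (0 AND ((0 IMPLIES 0) XOR (0 IMPLIES NOT 0))) -> 0
  row 5 [00101]: (0 AND ((0 IMPLIES 1) XOR (0 IMPLIES NOT 1))) -> 0
  row 6 [00110]: (1 AND ((0 IMPLIES 0) XOR (0 IMPLIES NOT 0))) -> 0
  row 7 [00111]: (1 AND ((0 IMPLIES 1) XOR (0 IMPLIES NOT 1))) -> 0
  row 8 [01000]: (0 AND ((0 IMPLIES 0) XOR (1 IMPLIES NOT 0))) -> 0
  row 9 [01001]: (0 AND ((0 IMPLIES 1) XOR (1 IMPLIES NOT 1))) -> 0
  row 10 [01010]: (1 AND ((0 IMPLIES 0) XOR (1 IMPLIES NOT 0))) -> 0
  row 11 [01011]: (1 AND ((0 IMPLIES 1) XOR (1 IMPLIES NOT 1))) -> 1
  row 12 [01100]: (0 AND ((0 IMPLIES 0) XOR (1 IMPLIES NOT 0))) -> 0
  row 13 [01101]: (0 AND ((0 IMPLIES 1) XOR (1 IMPLIES NOT 1))) -> 0
  row 14 [01110]: (1 AND ((0 IMPLIES 0) XOR (1 IMPLIES NOT 0))) -> 0
  row 15 [01111]: (1 AND ((0 IMPLIES 1) XOR (1 IMPLIES NOT 1))) -> 1
  row 16 [10000]: (0 AND ((1 IMPLIES 0) XOR (0 IMPLIES NOT 0))) -> 0
  row 17 [10001]: (0 AND ((1 IMPLIES 1) XOR (0 IMPLIES NOT 1))) -> 0
  row 18 [10010]: (1 AND ((1 IMPLIES 0) XOR (0 IMPLIES NOT 0))) -> 1
  row 19 [10011]: (1 AND ((1 IMPLIES 1) XOR (0 IMPLIES NOT 1))) -> 0
  row 20 [10100]: (0 AND ((1 IMPLIES 0) XOR (0 IMPLIES NOT 0))) -> 0
  row 21 [10101]: (0 AND ((1 IMPLIES 1) XOR (0 IMPLIES NOT 1))) -> 0
  row 22 [10110]: (1 AND ((1 IMPLIES 0) XOR (0 IMPLIES NOT 0))) -> 1
  row 23 [10111]: (1 AND ((1 IMPLIES 1) XOR (0 IMPLIES NOT 1))) -> 0
  row 24 [11000]: (0 AND ((1 IMPLIES 0) XOR (1 IMPLIES NOT 0))) -> 0
  row 25 [11001]: (0 AND ((1 IMPLIES 1) XOR (1 IMPLIES NOT 1))) -> 0
  row 26 [11010]: (1 AND ((1 IMPLIES 0) XOR (1 IMPLIES NOT 0))) -> 1
  row 27 [11011]: (1 AND ((1 IMPLIES 1) XOR (1 IMPLIES NOT 1))) -> 1
  row 28 [11100]: (0 AND ((1 IMPLIES 0) XOR (1 IMPLIES NOT 0))) -> 0
  row 29 [11101]: (0 AND ((1 IMPLIES 1) XOR (1 IMPLIES NOT 1))) -> 0
  row 30 [11110]: (1 AND ((1 IMPLIES 0) XOR (1 IMPLIES NOT 0))) -> 1
  row 31 [11111]: (1 AND ((1 IMPLIES 1) XOR (1 IMPLIES NOT 1))) -> 1
Full result column, 4 rows per line (a,b,c fixed per line; d,e runs 00..11 left to right):
  rows 0-3 [a,b,c=000]: 0000  = hex 0
  rows 4-7 [a,b,c=001]: 0000  = hex 0
  rows 8-11 [a,b,c=010]: 0001  = hex 1
  rows 12-15 [a,b,c=011]: 0001  = hex 1
  rows 16-19 [a,b,c=100]: 0010  = hex 2
  rows 20-23 [a,b,c=101]: 0010  = hex 2
  rows 24-27 [a,b,c=110]: 0011  = hex 3
  rows 28-31 [a,b,c=111]: 0011  = hex 3
Output column (row 0 .. row 31) = 00000000000100010010001000110011
Output column grouped in 4s = 0000 0000 0001 0001 0010 0010 0011 0011 = 0x00112233
Convert to decimal digit by digit (value = value*16 + digit):
  0 -> 0
  0*16 + 0 = 0
  0*16 + 1 = 1
  1*16 + 1 = 17
  17*16 + 2 = 274
  274*16 + 2 = 4386
  4386*16 + 3 = 70179
  70179*16 + 3 = 1122867
Decimal = 1122867

1122867


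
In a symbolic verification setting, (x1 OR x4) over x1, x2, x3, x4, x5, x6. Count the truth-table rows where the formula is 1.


Formula: (x1 OR x4) over 6 vars (64 rows)
Evaluate each row (x1, x2, x3, x4, x5, x6 as bits, MSB first):
  row 0 [000000]: (0 OR 0) -> 0
  row 1 [000001]: (0 OR 0) -> 0
  row 2 [000010]: (0 OR 0) -> 0
  row 3 [000011]: (0 OR 0) -> 0
  row 4 [000100]: (0 OR 1) -> 1
  (every remaining row is evaluated the same way; all 64 results are listed next)
Full result column, 8 rows per line (x1,x2,x3 fixed per line; x4,x5,x6 runs 000..111 left to right):
  rows 0-7 [x1,x2,x3=000]: 00001111  (ones: 4)
  rows 8-15 [x1,x2,x3=001]: 00001111  (ones: 4)
  rows 16-23 [x1,x2,x3=010]: 00001111  (ones: 4)
  rows 24-31 [x1,x2,x3=011]: 00001111  (ones: 4)
  rows 32-39 [x1,x2,x3=100]: 11111111  (ones: 8)
  rows 40-47 [x1,x2,x3=101]: 11111111  (ones: 8)
  rows 48-55 [x1,x2,x3=110]: 11111111  (ones: 8)
  rows 56-63 [x1,x2,x3=111]: 11111111  (ones: 8)
Count of 1-rows = 4+4+4+4+8+8+8+8 = 48

48


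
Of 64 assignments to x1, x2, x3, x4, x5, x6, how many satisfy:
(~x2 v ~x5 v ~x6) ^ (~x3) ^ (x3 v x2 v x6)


CNF with 3 clauses over 6 vars (64 assignments).
An assignment satisfies CNF iff every clause has >=1 true literal.
Check each row (bits = x1,x2,x3,x4,x5,x6; clause T/F shown):
  row 0 [000000]: clauses=TTF -> 0
  row 1 [000001]: clauses=TTT -> 1
  row 2 [000010]: clauses=TTF -> 0
  row 3 [000011]: clauses=TTT -> 1
  row 4 [000100]: clauses=TTF -> 0
  (every remaining row is evaluated the same way; all 64 results are listed next)
Full result column, 8 rows per line (x1,x2,x3 fixed per line; x4,x5,x6 runs 000..111 left to right):
  rows 0-7 [x1,x2,x3=000]: 01010101  (ones: 4)
  rows 8-15 [x1,x2,x3=001]: 00000000  (ones: 0)
  rows 16-23 [x1,x2,x3=010]: 11101110  (ones: 6)
  rows 24-31 [x1,x2,x3=011]: 00000000  (ones: 0)
  rows 32-39 [x1,x2,x3=100]: 01010101  (ones: 4)
  rows 40-47 [x1,x2,x3=101]: 00000000  (ones: 0)
  rows 48-55 [x1,x2,x3=110]: 11101110  (ones: 6)
  rows 56-63 [x1,x2,x3=111]: 00000000  (ones: 0)
Satisfying assignments = 4+0+6+0+4+0+6+0 = 20

20


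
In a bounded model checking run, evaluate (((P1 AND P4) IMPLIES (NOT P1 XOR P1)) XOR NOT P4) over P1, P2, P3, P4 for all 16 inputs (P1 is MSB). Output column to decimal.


Formula: (((P1 AND P4) IMPLIES (NOT P1 XOR P1)) XOR NOT P4) over P1, P2, P3, P4 (16 rows)
Evaluate each row (bits = P1,P2,P3,P4, MSB first):
  row 0 [0000]: (((0 AND 0) IMPLIES (NOT 0 XOR 0)) XOR NOT 0) -> 0
  row 1 [0001]: (((0 AND 1) IMPLIES (NOT 0 XOR 0)) XOR NOT 1) -> 1
  row 2 [0010]: (((0 AND 0) IMPLIES (NOT 0 XOR 0)) XOR NOT 0) -> 0
  row 3 [0011]: (((0 AND 1) IMPLIES (NOT 0 XOR 0)) XOR NOT 1) -> 1
  row 4 [0100]: (((0 AND 0) IMPLIES (NOT 0 XOR 0)) XOR NOT 0) -> 0
  row 5 [0101]: (((0 AND 1) IMPLIES (NOT 0 XOR 0)) XOR NOT 1) -> 1
  row 6 [0110]: (((0 AND 0) IMPLIES (NOT 0 XOR 0)) XOR NOT 0) -> 0
  row 7 [0111]: (((0 AND 1) IMPLIES (NOT 0 XOR 0)) XOR NOT 1) -> 1
  row 8 [1000]: (((1 AND 0) IMPLIES (NOT 1 XOR 1)) XOR NOT 0) -> 0
  row 9 [1001]: (((1 AND 1) IMPLIES (NOT 1 XOR 1)) XOR NOT 1) -> 1
  row 10 [1010]: (((1 AND 0) IMPLIES (NOT 1 XOR 1)) XOR NOT 0) -> 0
  row 11 [1011]: (((1 AND 1) IMPLIES (NOT 1 XOR 1)) XOR NOT 1) -> 1
  row 12 [1100]: (((1 AND 0) IMPLIES (NOT 1 XOR 1)) XOR NOT 0) -> 0
  row 13 [1101]: (((1 AND 1) IMPLIES (NOT 1 XOR 1)) XOR NOT 1) -> 1
  row 14 [1110]: (((1 AND 0) IMPLIES (NOT 1 XOR 1)) XOR NOT 0) -> 0
  row 15 [1111]: (((1 AND 1) IMPLIES (NOT 1 XOR 1)) XOR NOT 1) -> 1
Full result column, 4 rows per line (P1,P2 fixed per line; P3,P4 runs 00..11 left to right):
  rows 0-3 [P1,P2=00]: 0101  = hex 5
  rows 4-7 [P1,P2=01]: 0101  = hex 5
  rows 8-11 [P1,P2=10]: 0101  = hex 5
  rows 12-15 [P1,P2=11]: 0101  = hex 5
Output column (row 0 .. row 15) = 0101010101010101
Output column grouped in 4s = 0101 0101 0101 0101 = 0x5555
Convert to decimal digit by digit (value = value*16 + digit):
  5 -> 5
  5*16 + 5 = 85
  85*16 + 5 = 1365
  1365*16 + 5 = 21845
Decimal = 21845

21845


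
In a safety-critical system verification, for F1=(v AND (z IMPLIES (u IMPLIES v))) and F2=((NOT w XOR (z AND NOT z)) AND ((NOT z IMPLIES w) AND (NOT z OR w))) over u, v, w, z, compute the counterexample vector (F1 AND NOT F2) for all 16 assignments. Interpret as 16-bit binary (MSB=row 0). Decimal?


F1 = (v AND (z IMPLIES (u IMPLIES v)))
F2 = ((NOT w XOR (z AND NOT z)) AND ((NOT z IMPLIES w) AND (NOT z OR w)))
Counterexample to F1=>F2 is where F1=1 and F2=0.
Evaluate each row (bits = u,v,w,z, MSB first):
  row 0 [0000]: F1=0 F2=0 -> F1&~F2 -> 0
  row 1 [0001]: F1=0 F2=0 -> F1&~F2 -> 0
  row 2 [0010]: F1=0 F2=0 -> F1&~F2 -> 0
  row 3 [0011]: F1=0 F2=0 -> F1&~F2 -> 0
  row 4 [0100]: F1=1 F2=0 -> F1&~F2 -> 1
  row 5 [0101]: F1=1 F2=0 -> F1&~F2 -> 1
  row 6 [0110]: F1=1 F2=0 -> F1&~F2 -> 1
  row 7 [0111]: F1=1 F2=0 -> F1&~F2 -> 1
  row 8 [1000]: F1=0 F2=0 -> F1&~F2 -> 0
  row 9 [1001]: F1=0 F2=0 -> F1&~F2 -> 0
  row 10 [1010]: F1=0 F2=0 -> F1&~F2 -> 0
  row 11 [1011]: F1=0 F2=0 -> F1&~F2 -> 0
  row 12 [1100]: F1=1 F2=0 -> F1&~F2 -> 1
  row 13 [1101]: F1=1 F2=0 -> F1&~F2 -> 1
  row 14 [1110]: F1=1 F2=0 -> F1&~F2 -> 1
  row 15 [1111]: F1=1 F2=0 -> F1&~F2 -> 1
Full result column, 4 rows per line (u,v fixed per line; w,z runs 00..11 left to right):
  rows 0-3 [u,v=00]: 0000  = hex 0
  rows 4-7 [u,v=01]: 1111  = hex F
  rows 8-11 [u,v=10]: 0000  = hex 0
  rows 12-15 [u,v=11]: 1111  = hex F
Counterexample vector (row 0 .. row 15) = 0000111100001111
Output column grouped in 4s = 0000 1111 0000 1111 = 0x0F0F
Convert to decimal digit by digit (value = value*16 + digit):
  0 -> 0
  0*16 + 15 (F) = 15
  15*16 + 0 = 240
  240*16 + 15 (F) = 3855
Decimal = 3855

3855


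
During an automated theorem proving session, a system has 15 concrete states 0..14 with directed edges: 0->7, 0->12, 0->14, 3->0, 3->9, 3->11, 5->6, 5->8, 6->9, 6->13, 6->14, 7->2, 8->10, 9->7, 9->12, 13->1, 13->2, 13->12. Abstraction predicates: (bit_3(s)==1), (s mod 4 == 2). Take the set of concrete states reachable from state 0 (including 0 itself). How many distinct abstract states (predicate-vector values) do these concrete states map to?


BFS from 0:
Concrete reachable: {0, 2, 7, 12, 14}
Abstract via predicates (bit_3(s)==1), (s mod 4 == 2):
  (0,0) <- {0, 7}
  (0,1) <- {2}
  (1,0) <- {12}
  (1,1) <- {14}
Distinct abstract states = 4

4


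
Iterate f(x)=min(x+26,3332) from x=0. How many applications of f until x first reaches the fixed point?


Step 1: x=0, cap=3332, increment=26
Step 2: x grows by 26 each step until capped at 3332; fixed point is x=3332
Step 3: iterations = ceil(3332/26) = 129

129


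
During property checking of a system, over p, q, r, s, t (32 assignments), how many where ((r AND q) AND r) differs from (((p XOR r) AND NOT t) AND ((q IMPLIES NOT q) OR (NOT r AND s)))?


F1 = ((r AND q) AND r)
F2 = (((p XOR r) AND NOT t) AND ((q IMPLIES NOT q) OR (NOT r AND s)))
Evaluate both on each of 32 rows (bits = p,q,r,s,t):
  row 0 [00000]: F1=0 F2=0 -> 0
  row 1 [00001]: F1=0 F2=0 -> 0
  row 2 [00010]: F1=0 F2=0 -> 0
  row 3 [00011]: F1=0 F2=0 -> 0
  row 4 [00100]: F1=0 F2=1 (differ) -> 1
  row 5 [00101]: F1=0 F2=0 -> 0
  row 6 [00110]: F1=0 F2=1 (differ) -> 1
  row 7 [00111]: F1=0 F2=0 -> 0
  row 8 [01000]: F1=0 F2=0 -> 0
  row 9 [01001]: F1=0 F2=0 -> 0
  row 10 [01010]: F1=0 F2=0 -> 0
  row 11 [01011]: F1=0 F2=0 -> 0
  row 12 [01100]: F1=1 F2=0 (differ) -> 1
  row 13 [01101]: F1=1 F2=0 (differ) -> 1
  row 14 [01110]: F1=1 F2=0 (differ) -> 1
  row 15 [01111]: F1=1 F2=0 (differ) -> 1
  row 16 [10000]: F1=0 F2=1 (differ) -> 1
  row 17 [10001]: F1=0 F2=0 -> 0
  row 18 [10010]: F1=0 F2=1 (differ) -> 1
  row 19 [10011]: F1=0 F2=0 -> 0
  row 20 [10100]: F1=0 F2=0 -> 0
  row 21 [10101]: F1=0 F2=0 -> 0
  row 22 [10110]: F1=0 F2=0 -> 0
  row 23 [10111]: F1=0 F2=0 -> 0
  row 24 [11000]: F1=0 F2=0 -> 0
  row 25 [11001]: F1=0 F2=0 -> 0
  row 26 [11010]: F1=0 F2=1 (differ) -> 1
  row 27 [11011]: F1=0 F2=0 -> 0
  row 28 [11100]: F1=1 F2=0 (differ) -> 1
  row 29 [11101]: F1=1 F2=0 (differ) -> 1
  row 30 [11110]: F1=1 F2=0 (differ) -> 1
  row 31 [11111]: F1=1 F2=0 (differ) -> 1
Full result column, 8 rows per line (p,q fixed per line; r,s,t runs 000..111 left to right):
  rows 0-7 [p,q=00]: 00001010  (ones: 2)
  rows 8-15 [p,q=01]: 00001111  (ones: 4)
  rows 16-23 [p,q=10]: 10100000  (ones: 2)
  rows 24-31 [p,q=11]: 00101111  (ones: 5)
Disagreements = 2+4+2+5 = 13

13


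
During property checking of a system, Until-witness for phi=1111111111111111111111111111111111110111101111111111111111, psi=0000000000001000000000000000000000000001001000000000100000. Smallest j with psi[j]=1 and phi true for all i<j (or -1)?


(phi U psi) at 0: need smallest j with psi[j]=1 and phi[i]=1 for all i in [0,j).
Scan from step 0:
  step 0: phi=1, psi=0 -> continue
  step 1: phi=1, psi=0 -> continue
  step 2: phi=1, psi=0 -> continue
  step 3: phi=1, psi=0 -> continue
  step 12: psi=1 and phi held for [0,12) -> witness found
Witness step = 12

12


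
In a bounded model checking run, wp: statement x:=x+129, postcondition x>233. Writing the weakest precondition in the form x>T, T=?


Formula: wp(x:=E, P) = P[E/x] (substitute E for x in postcondition)
Step 1: Postcondition: x>233
Step 2: Substitute x+129 for x: x+129>233
Step 3: Solve for x: x > 233-129 = 104

104


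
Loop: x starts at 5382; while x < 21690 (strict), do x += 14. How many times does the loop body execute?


Step 1: x goes from 5382 toward 21690 by 14; the body runs while x<21690, so iterations = ceil((bound-start)/step)
Step 2: Distance=16308
Step 3: ceil(16308/14)=1165

1165


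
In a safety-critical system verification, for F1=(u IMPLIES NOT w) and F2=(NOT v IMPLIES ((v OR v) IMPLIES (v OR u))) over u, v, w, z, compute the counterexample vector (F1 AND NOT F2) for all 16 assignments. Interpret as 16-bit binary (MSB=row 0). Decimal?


F1 = (u IMPLIES NOT w)
F2 = (NOT v IMPLIES ((v OR v) IMPLIES (v OR u)))
Counterexample to F1=>F2 is where F1=1 and F2=0.
Evaluate each row (bits = u,v,w,z, MSB first):
  row 0 [0000]: F1=1 F2=1 -> F1&~F2 -> 0
  row 1 [0001]: F1=1 F2=1 -> F1&~F2 -> 0
  row 2 [0010]: F1=1 F2=1 -> F1&~F2 -> 0
  row 3 [0011]: F1=1 F2=1 -> F1&~F2 -> 0
  row 4 [0100]: F1=1 F2=1 -> F1&~F2 -> 0
  row 5 [0101]: F1=1 F2=1 -> F1&~F2 -> 0
  row 6 [0110]: F1=1 F2=1 -> F1&~F2 -> 0
  row 7 [0111]: F1=1 F2=1 -> F1&~F2 -> 0
  row 8 [1000]: F1=1 F2=1 -> F1&~F2 -> 0
  row 9 [1001]: F1=1 F2=1 -> F1&~F2 -> 0
  row 10 [1010]: F1=0 F2=1 -> F1&~F2 -> 0
  row 11 [1011]: F1=0 F2=1 -> F1&~F2 -> 0
  row 12 [1100]: F1=1 F2=1 -> F1&~F2 -> 0
  row 13 [1101]: F1=1 F2=1 -> F1&~F2 -> 0
  row 14 [1110]: F1=0 F2=1 -> F1&~F2 -> 0
  row 15 [1111]: F1=0 F2=1 -> F1&~F2 -> 0
Full result column, 4 rows per line (u,v fixed per line; w,z runs 00..11 left to right):
  rows 0-3 [u,v=00]: 0000  = hex 0
  rows 4-7 [u,v=01]: 0000  = hex 0
  rows 8-11 [u,v=10]: 0000  = hex 0
  rows 12-15 [u,v=11]: 0000  = hex 0
Counterexample vector (row 0 .. row 15) = 0000000000000000
Output column grouped in 4s = 0000 0000 0000 0000 = 0x0000
Convert to decimal digit by digit (value = value*16 + digit):
  0 -> 0
  0*16 + 0 = 0
  0*16 + 0 = 0
  0*16 + 0 = 0
Decimal = 0

0


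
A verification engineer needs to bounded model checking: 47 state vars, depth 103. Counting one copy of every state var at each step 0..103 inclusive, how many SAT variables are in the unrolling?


BMC unrolls to depth k, creating one copy of each state var for steps 0..k.
Step count = 103 + 1 = 104 (steps 0 through 103)
Vars per step = 47
Total = 47 * 104 = 4888

4888


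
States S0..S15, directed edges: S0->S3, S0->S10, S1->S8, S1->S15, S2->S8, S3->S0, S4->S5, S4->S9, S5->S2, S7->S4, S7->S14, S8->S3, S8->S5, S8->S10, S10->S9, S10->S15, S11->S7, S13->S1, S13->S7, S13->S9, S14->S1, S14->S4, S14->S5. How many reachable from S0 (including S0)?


BFS from S0:
  layer 0: {S0}
  layer 1: {S3, S10}
  layer 2: {S9, S15}
Reachable set: {S0, S3, S9, S10, S15}
Count = 5

5


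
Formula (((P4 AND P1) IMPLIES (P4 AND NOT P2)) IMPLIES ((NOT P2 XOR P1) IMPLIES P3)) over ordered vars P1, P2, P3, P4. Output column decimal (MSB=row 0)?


Formula: (((P4 AND P1) IMPLIES (P4 AND NOT P2)) IMPLIES ((NOT P2 XOR P1) IMPLIES P3)) over P1, P2, P3, P4 (16 rows)
Evaluate each row (bits = P1,P2,P3,P4, MSB first):
  row 0 [0000]: (((0 AND 0) IMPLIES (0 AND NOT 0)) IMPLIES ((NOT 0 XOR 0) IMPLIES 0)) -> 0
  row 1 [0001]: (((1 AND 0) IMPLIES (1 AND NOT 0)) IMPLIES ((NOT 0 XOR 0) IMPLIES 0)) -> 0
  row 2 [0010]: (((0 AND 0) IMPLIES (0 AND NOT 0)) IMPLIES ((NOT 0 XOR 0) IMPLIES 1)) -> 1
  row 3 [0011]: (((1 AND 0) IMPLIES (1 AND NOT 0)) IMPLIES ((NOT 0 XOR 0) IMPLIES 1)) -> 1
  row 4 [0100]: (((0 AND 0) IMPLIES (0 AND NOT 1)) IMPLIES ((NOT 1 XOR 0) IMPLIES 0)) -> 1
  row 5 [0101]: (((1 AND 0) IMPLIES (1 AND NOT 1)) IMPLIES ((NOT 1 XOR 0) IMPLIES 0)) -> 1
  row 6 [0110]: (((0 AND 0) IMPLIES (0 AND NOT 1)) IMPLIES ((NOT 1 XOR 0) IMPLIES 1)) -> 1
  row 7 [0111]: (((1 AND 0) IMPLIES (1 AND NOT 1)) IMPLIES ((NOT 1 XOR 0) IMPLIES 1)) -> 1
  row 8 [1000]: (((0 AND 1) IMPLIES (0 AND NOT 0)) IMPLIES ((NOT 0 XOR 1) IMPLIES 0)) -> 1
  row 9 [1001]: (((1 AND 1) IMPLIES (1 AND NOT 0)) IMPLIES ((NOT 0 XOR 1) IMPLIES 0)) -> 1
  row 10 [1010]: (((0 AND 1) IMPLIES (0 AND NOT 0)) IMPLIES ((NOT 0 XOR 1) IMPLIES 1)) -> 1
  row 11 [1011]: (((1 AND 1) IMPLIES (1 AND NOT 0)) IMPLIES ((NOT 0 XOR 1) IMPLIES 1)) -> 1
  row 12 [1100]: (((0 AND 1) IMPLIES (0 AND NOT 1)) IMPLIES ((NOT 1 XOR 1) IMPLIES 0)) -> 0
  row 13 [1101]: (((1 AND 1) IMPLIES (1 AND NOT 1)) IMPLIES ((NOT 1 XOR 1) IMPLIES 0)) -> 1
  row 14 [1110]: (((0 AND 1) IMPLIES (0 AND NOT 1)) IMPLIES ((NOT 1 XOR 1) IMPLIES 1)) -> 1
  row 15 [1111]: (((1 AND 1) IMPLIES (1 AND NOT 1)) IMPLIES ((NOT 1 XOR 1) IMPLIES 1)) -> 1
Full result column, 4 rows per line (P1,P2 fixed per line; P3,P4 runs 00..11 left to right):
  rows 0-3 [P1,P2=00]: 0011  = hex 3
  rows 4-7 [P1,P2=01]: 1111  = hex F
  rows 8-11 [P1,P2=10]: 1111  = hex F
  rows 12-15 [P1,P2=11]: 0111  = hex 7
Output column (row 0 .. row 15) = 0011111111110111
Output column grouped in 4s = 0011 1111 1111 0111 = 0x3FF7
Convert to decimal digit by digit (value = value*16 + digit):
  3 -> 3
  3*16 + 15 (F) = 63
  63*16 + 15 (F) = 1023
  1023*16 + 7 = 16375
Decimal = 16375

16375


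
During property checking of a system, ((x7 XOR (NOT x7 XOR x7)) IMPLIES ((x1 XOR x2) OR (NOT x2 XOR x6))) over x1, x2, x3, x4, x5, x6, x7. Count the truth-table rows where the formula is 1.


Formula: ((x7 XOR (NOT x7 XOR x7)) IMPLIES ((x1 XOR x2) OR (NOT x2 XOR x6))) over 7 vars (128 rows)
Evaluate each row (x1, x2, x3, x4, x5, x6, x7 as bits, MSB first):
  row 0 [0000000]: ((0 XOR (NOT 0 XOR 0)) IMPLIES ((0 XOR 0) OR (NOT 0 XOR 0))) -> 1
  row 1 [0000001]: ((1 XOR (NOT 1 XOR 1)) IMPLIES ((0 XOR 0) OR (NOT 0 XOR 0))) -> 1
  row 2 [0000010]: ((0 XOR (NOT 0 XOR 0)) IMPLIES ((0 XOR 0) OR (NOT 0 XOR 1))) -> 0
  row 3 [0000011]: ((1 XOR (NOT 1 XOR 1)) IMPLIES ((0 XOR 0) OR (NOT 0 XOR 1))) -> 1
  row 4 [0000100]: ((0 XOR (NOT 0 XOR 0)) IMPLIES ((0 XOR 0) OR (NOT 0 XOR 0))) -> 1
  (every remaining row is evaluated the same way; all 128 results are listed next)
Full result column, 8 rows per line (x1,x2,x3,x4 fixed per line; x5,x6,x7 runs 000..111 left to right):
  rows 0-7 [x1,x2,x3,x4=0000]: 11011101  (ones: 6)
  rows 8-15 [x1,x2,x3,x4=0001]: 11011101  (ones: 6)
  rows 16-23 [x1,x2,x3,x4=0010]: 11011101  (ones: 6)
  rows 24-31 [x1,x2,x3,x4=0011]: 11011101  (ones: 6)
  rows 32-39 [x1,x2,x3,x4=0100]: 11111111  (ones: 8)
  rows 40-47 [x1,x2,x3,x4=0101]: 11111111  (ones: 8)
  rows 48-55 [x1,x2,x3,x4=0110]: 11111111  (ones: 8)
  rows 56-63 [x1,x2,x3,x4=0111]: 11111111  (ones: 8)
  rows 64-71 [x1,x2,x3,x4=1000]: 11111111  (ones: 8)
  rows 72-79 [x1,x2,x3,x4=1001]: 11111111  (ones: 8)
  rows 80-87 [x1,x2,x3,x4=1010]: 11111111  (ones: 8)
  rows 88-95 [x1,x2,x3,x4=1011]: 11111111  (ones: 8)
  rows 96-103 [x1,x2,x3,x4=1100]: 01110111  (ones: 6)
  rows 104-111 [x1,x2,x3,x4=1101]: 01110111  (ones: 6)
  rows 112-119 [x1,x2,x3,x4=1110]: 01110111  (ones: 6)
  rows 120-127 [x1,x2,x3,x4=1111]: 01110111  (ones: 6)
Count of 1-rows = 6+6+6+6+8+8+8+8+8+8+8+8+6+6+6+6 = 112

112


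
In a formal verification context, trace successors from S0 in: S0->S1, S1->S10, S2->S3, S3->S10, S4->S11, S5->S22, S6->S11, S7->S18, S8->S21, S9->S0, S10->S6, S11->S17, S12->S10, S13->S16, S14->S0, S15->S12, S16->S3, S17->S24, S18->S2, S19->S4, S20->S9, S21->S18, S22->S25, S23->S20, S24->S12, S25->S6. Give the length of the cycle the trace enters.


Trace from S0 until a state repeats:
  S0 -> S1 -> S10 -> S6 -> S11 -> S17 -> S24 -> S12 -> S10
S10 first seen at step 2, revisited at step 8.
Cycle length = 8 - 2 = 6

6


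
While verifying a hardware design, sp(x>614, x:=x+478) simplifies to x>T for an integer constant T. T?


Formula: sp(P, x:=E) = exists old_x. (x = E[old_x/x]) AND P[old_x/x] (old_x is the value of x before the assignment; eliminate old_x by solving x = E[old_x/x] for old_x)
Step 1: Precondition P: x>614, i.e. old_x > 614
Step 2: Assignment gives x = old_x + 478, so old_x = x - 478
Step 3: Substitute into P: x - 478 > 614
Step 4: Simplify: x > 614+478 = 1092

1092


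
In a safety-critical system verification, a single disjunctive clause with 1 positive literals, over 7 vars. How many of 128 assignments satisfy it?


Step 1: Total=2^7=128
Step 2: Unsat when all 1 false: 2^6=64
Step 3: Sat=128-64=64

64


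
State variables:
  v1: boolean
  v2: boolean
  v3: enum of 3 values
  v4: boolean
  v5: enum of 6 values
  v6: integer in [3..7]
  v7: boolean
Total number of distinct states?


State space = product of domain sizes of all variables.
Domain sizes:
  v1 (boolean): 2
  v2 (boolean): 2
  v3 (enum of 3 values): 3
  v4 (boolean): 2
  v5 (enum of 6 values): 6
  v6 (integer in [3..7]): 5
  v7 (boolean): 2
Product = 2 * 2 * 3 * 2 * 6 * 5 * 2 = 1440

1440


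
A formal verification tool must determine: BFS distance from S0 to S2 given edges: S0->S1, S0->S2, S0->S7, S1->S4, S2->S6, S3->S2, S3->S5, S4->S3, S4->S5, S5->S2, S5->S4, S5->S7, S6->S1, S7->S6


BFS layer-by-layer from S0:
  dist 0: {S0}
  dist 1: {S1, S2, S7}
  -> S2 reached at distance 1
Shortest path length = 1

1


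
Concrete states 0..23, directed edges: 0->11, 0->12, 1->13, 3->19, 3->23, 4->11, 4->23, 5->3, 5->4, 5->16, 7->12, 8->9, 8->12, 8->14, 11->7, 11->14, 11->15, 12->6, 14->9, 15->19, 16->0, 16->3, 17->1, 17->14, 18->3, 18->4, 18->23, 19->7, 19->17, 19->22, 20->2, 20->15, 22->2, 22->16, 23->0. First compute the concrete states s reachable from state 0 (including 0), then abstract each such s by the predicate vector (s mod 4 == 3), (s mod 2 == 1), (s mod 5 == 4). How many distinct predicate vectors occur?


BFS from 0:
Concrete reachable: {0, 1, 2, 3, 6, 7, 9, 11, 12, 13, 14, 15, 16, 17, 19, 22, 23}
Abstract via predicates (s mod 4 == 3), (s mod 2 == 1), (s mod 5 == 4):
  (0,0,0) <- {0, 2, 6, 12, 16, 22}
  (0,0,1) <- {14}
  (0,1,0) <- {1, 13, 17}
  (0,1,1) <- {9}
  (1,1,0) <- {3, 7, 11, 15, 23}
  (1,1,1) <- {19}
Distinct abstract states = 6

6


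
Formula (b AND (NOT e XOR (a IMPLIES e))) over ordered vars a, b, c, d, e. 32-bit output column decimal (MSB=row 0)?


Formula: (b AND (NOT e XOR (a IMPLIES e))) over a, b, c, d, e (32 rows)
Evaluate each row (bits = a,b,c,d,e, MSB first):
  row 0 [00000]: (0 AND (NOT 0 XOR (0 IMPLIES 0))) -> 0
  row 1 [00001]: (0 AND (NOT 1 XOR (0 IMPLIES 1))) -> 0
  row 2 [00010]: (0 AND (NOT 0 XOR (0 IMPLIES 0))) -> 0
  row 3 [00011]: (0 AND (NOT 1 XOR (0 IMPLIES 1))) -> 0
  row 4 [00100]: (0 AND (NOT 0 XOR (0 IMPLIES 0))) -> 0
  row 5 [00101]: (0 AND (NOT 1 XOR (0 IMPLIES 1))) -> 0
  row 6 [00110]: (0 AND (NOT 0 XOR (0 IMPLIES 0))) -> 0
  row 7 [00111]: (0 AND (NOT 1 XOR (0 IMPLIES 1))) -> 0
  row 8 [01000]: (1 AND (NOT 0 XOR (0 IMPLIES 0))) -> 0
  row 9 [01001]: (1 AND (NOT 1 XOR (0 IMPLIES 1))) -> 1
  row 10 [01010]: (1 AND (NOT 0 XOR (0 IMPLIES 0))) -> 0
  row 11 [01011]: (1 AND (NOT 1 XOR (0 IMPLIES 1))) -> 1
  row 12 [01100]: (1 AND (NOT 0 XOR (0 IMPLIES 0))) -> 0
  row 13 [01101]: (1 AND (NOT 1 XOR (0 IMPLIES 1))) -> 1
  row 14 [01110]: (1 AND (NOT 0 XOR (0 IMPLIES 0))) -> 0
  row 15 [01111]: (1 AND (NOT 1 XOR (0 IMPLIES 1))) -> 1
  row 16 [10000]: (0 AND (NOT 0 XOR (1 IMPLIES 0))) -> 0
  row 17 [10001]: (0 AND (NOT 1 XOR (1 IMPLIES 1))) -> 0
  row 18 [10010]: (0 AND (NOT 0 XOR (1 IMPLIES 0))) -> 0
  row 19 [10011]: (0 AND (NOT 1 XOR (1 IMPLIES 1))) -> 0
  row 20 [10100]: (0 AND (NOT 0 XOR (1 IMPLIES 0))) -> 0
  row 21 [10101]: (0 AND (NOT 1 XOR (1 IMPLIES 1))) -> 0
  row 22 [10110]: (0 AND (NOT 0 XOR (1 IMPLIES 0))) -> 0
  row 23 [10111]: (0 AND (NOT 1 XOR (1 IMPLIES 1))) -> 0
  row 24 [11000]: (1 AND (NOT 0 XOR (1 IMPLIES 0))) -> 1
  row 25 [11001]: (1 AND (NOT 1 XOR (1 IMPLIES 1))) -> 1
  row 26 [11010]: (1 AND (NOT 0 XOR (1 IMPLIES 0))) -> 1
  row 27 [11011]: (1 AND (NOT 1 XOR (1 IMPLIES 1))) -> 1
  row 28 [11100]: (1 AND (NOT 0 XOR (1 IMPLIES 0))) -> 1
  row 29 [11101]: (1 AND (NOT 1 XOR (1 IMPLIES 1))) -> 1
  row 30 [11110]: (1 AND (NOT 0 XOR (1 IMPLIES 0))) -> 1
  row 31 [11111]: (1 AND (NOT 1 XOR (1 IMPLIES 1))) -> 1
Full result column, 4 rows per line (a,b,c fixed per line; d,e runs 00..11 left to right):
  rows 0-3 [a,b,c=000]: 0000  = hex 0
  rows 4-7 [a,b,c=001]: 0000  = hex 0
  rows 8-11 [a,b,c=010]: 0101  = hex 5
  rows 12-15 [a,b,c=011]: 0101  = hex 5
  rows 16-19 [a,b,c=100]: 0000  = hex 0
  rows 20-23 [a,b,c=101]: 0000  = hex 0
  rows 24-27 [a,b,c=110]: 1111  = hex F
  rows 28-31 [a,b,c=111]: 1111  = hex F
Output column (row 0 .. row 31) = 00000000010101010000000011111111
Output column grouped in 4s = 0000 0000 0101 0101 0000 0000 1111 1111 = 0x005500FF
Convert to decimal digit by digit (value = value*16 + digit):
  0 -> 0
  0*16 + 0 = 0
  0*16 + 5 = 5
  5*16 + 5 = 85
  85*16 + 0 = 1360
  1360*16 + 0 = 21760
  21760*16 + 15 (F) = 348175
  348175*16 + 15 (F) = 5570815
Decimal = 5570815

5570815


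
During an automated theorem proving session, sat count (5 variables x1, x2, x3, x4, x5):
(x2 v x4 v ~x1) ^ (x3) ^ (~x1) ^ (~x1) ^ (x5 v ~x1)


CNF with 5 clauses over 5 vars (32 assignments).
An assignment satisfies CNF iff every clause has >=1 true literal.
Check each row (bits = x1,x2,x3,x4,x5; clause T/F shown):
  row 0 [00000]: clauses=TFTTT -> 0
  row 1 [00001]: clauses=TFTTT -> 0
  row 2 [00010]: clauses=TFTTT -> 0
  row 3 [00011]: clauses=TFTTT -> 0
  row 4 [00100]: clauses=TTTTT -> 1
  row 5 [00101]: clauses=TTTTT -> 1
  row 6 [00110]: clauses=TTTTT -> 1
  row 7 [00111]: clauses=TTTTT -> 1
  row 8 [01000]: clauses=TFTTT -> 0
  row 9 [01001]: clauses=TFTTT -> 0
  row 10 [01010]: clauses=TFTTT -> 0
  row 11 [01011]: clauses=TFTTT -> 0
  row 12 [01100]: clauses=TTTTT -> 1
  row 13 [01101]: clauses=TTTTT -> 1
  row 14 [01110]: clauses=TTTTT -> 1
  row 15 [01111]: clauses=TTTTT -> 1
  row 16 [10000]: clauses=FFFFF -> 0
  row 17 [10001]: clauses=FFFFT -> 0
  row 18 [10010]: clauses=TFFFF -> 0
  row 19 [10011]: clauses=TFFFT -> 0
  row 20 [10100]: clauses=FTFFF -> 0
  row 21 [10101]: clauses=FTFFT -> 0
  row 22 [10110]: clauses=TTFFF -> 0
  row 23 [10111]: clauses=TTFFT -> 0
  row 24 [11000]: clauses=TFFFF -> 0
  row 25 [11001]: clauses=TFFFT -> 0
  row 26 [11010]: clauses=TFFFF -> 0
  row 27 [11011]: clauses=TFFFT -> 0
  row 28 [11100]: clauses=TTFFF -> 0
  row 29 [11101]: clauses=TTFFT -> 0
  row 30 [11110]: clauses=TTFFF -> 0
  row 31 [11111]: clauses=TTFFT -> 0
Full result column, 8 rows per line (x1,x2 fixed per line; x3,x4,x5 runs 000..111 left to right):
  rows 0-7 [x1,x2=00]: 00001111  (ones: 4)
  rows 8-15 [x1,x2=01]: 00001111  (ones: 4)
  rows 16-23 [x1,x2=10]: 00000000  (ones: 0)
  rows 24-31 [x1,x2=11]: 00000000  (ones: 0)
Satisfying assignments = 4+4+0+0 = 8

8


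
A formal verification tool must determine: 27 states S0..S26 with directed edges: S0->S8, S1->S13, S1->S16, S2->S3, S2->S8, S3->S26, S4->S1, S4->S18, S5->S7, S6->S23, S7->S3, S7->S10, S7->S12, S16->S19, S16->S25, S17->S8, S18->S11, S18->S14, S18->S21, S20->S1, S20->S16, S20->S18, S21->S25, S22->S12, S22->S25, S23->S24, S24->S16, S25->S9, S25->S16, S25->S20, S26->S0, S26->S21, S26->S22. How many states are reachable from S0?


BFS from S0:
  layer 0: {S0}
  layer 1: {S8}
Reachable set: {S0, S8}
Count = 2

2
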